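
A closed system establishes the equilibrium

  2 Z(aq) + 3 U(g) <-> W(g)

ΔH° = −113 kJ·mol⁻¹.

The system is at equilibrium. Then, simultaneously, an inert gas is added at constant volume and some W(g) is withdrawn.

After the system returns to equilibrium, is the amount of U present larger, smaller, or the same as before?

At constant volume, adding an inert gas leaves every reacting species' partial pressure unchanged, so Q is unchanged — no shift from this change.
Removing W (g), a product, drives the reaction to the right.
The net shift is to the right. U is a reactant, so its amount decreases.

decreases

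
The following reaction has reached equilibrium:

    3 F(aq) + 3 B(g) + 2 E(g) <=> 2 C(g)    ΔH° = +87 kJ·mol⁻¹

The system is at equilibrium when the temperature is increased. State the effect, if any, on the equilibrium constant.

increases

K depends on temperature via the van 't Hoff relation. The forward reaction is endothermic, so raising T increases K.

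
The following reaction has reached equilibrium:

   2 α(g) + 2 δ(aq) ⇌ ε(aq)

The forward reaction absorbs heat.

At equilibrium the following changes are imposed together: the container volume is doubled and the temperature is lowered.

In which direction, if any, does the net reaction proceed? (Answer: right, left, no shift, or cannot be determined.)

Gas moles: reactants 2, products 0 (Δn_gas = -2). Expansion shifts the system toward the side with more moles of gas — to the left.
The forward reaction is endothermic. Lowering T favours the exothermic direction — shift to the left.
All effects act in the same direction — net shift to the left.

left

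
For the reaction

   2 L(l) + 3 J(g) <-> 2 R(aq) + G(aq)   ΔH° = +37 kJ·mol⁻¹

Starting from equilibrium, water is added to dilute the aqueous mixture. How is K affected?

The equilibrium constant depends only on temperature. This perturbation may move the position of equilibrium, but since T is unchanged, K itself is unchanged.

unchanged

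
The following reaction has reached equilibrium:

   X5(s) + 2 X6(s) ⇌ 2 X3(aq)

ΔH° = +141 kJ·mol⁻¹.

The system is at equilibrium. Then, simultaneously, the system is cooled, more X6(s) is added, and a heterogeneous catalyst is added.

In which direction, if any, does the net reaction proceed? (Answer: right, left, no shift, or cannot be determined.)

The forward reaction is endothermic. Lowering T favours the exothermic direction — shift to the left.
X6 is a pure solid; its activity is 1 regardless of amount, so Q is unaffected — no shift from this change.
A catalyst speeds both forward and reverse rates equally; it changes neither Q nor K — no shift from this change.
Only the nonzero effect(s) matter; the net shift is to the left.

left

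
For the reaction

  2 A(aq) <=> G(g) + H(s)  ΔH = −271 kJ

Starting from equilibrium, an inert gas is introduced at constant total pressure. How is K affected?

unchanged

The equilibrium constant depends only on temperature. This perturbation may move the position of equilibrium, but since T is unchanged, K itself is unchanged.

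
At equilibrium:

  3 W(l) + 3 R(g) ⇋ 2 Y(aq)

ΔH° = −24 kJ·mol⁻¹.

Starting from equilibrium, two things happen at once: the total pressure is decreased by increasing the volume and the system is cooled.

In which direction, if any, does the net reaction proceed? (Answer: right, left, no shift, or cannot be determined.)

Gas moles: reactants 3, products 0 (Δn_gas = -3). Expansion shifts the system toward the side with more moles of gas — to the left.
The forward reaction is exothermic. Lowering T favours the exothermic direction — shift to the right.
The individual effects push in opposite directions; without quantitative information the net direction cannot be determined.

cannot be determined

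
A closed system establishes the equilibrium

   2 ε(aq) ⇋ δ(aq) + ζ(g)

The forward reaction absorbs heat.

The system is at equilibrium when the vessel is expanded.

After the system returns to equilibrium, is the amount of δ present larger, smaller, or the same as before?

Gas moles: reactants 0, products 1 (Δn_gas = +1). Expansion shifts the system toward the side with more moles of gas — to the right.
The net shift is to the right. δ is a product, so its amount increases.

increases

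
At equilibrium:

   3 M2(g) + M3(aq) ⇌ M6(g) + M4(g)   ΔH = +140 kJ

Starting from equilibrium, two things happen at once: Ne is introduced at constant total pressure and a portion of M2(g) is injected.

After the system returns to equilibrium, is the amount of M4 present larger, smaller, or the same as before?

Adding inert gas at constant total pressure expands the volume and lowers every reacting partial pressure. With Δn_gas = 2 − 3 = -1, Q moves away from K toward the side with fewer gas moles, so the system shifts toward the side with more gas moles — to the left.
Adding M2 (g), a reactant, drives the reaction to the right.
The two effects oppose each other, so the net shift — and hence the change in M4 — cannot be determined from the given information.

cannot be determined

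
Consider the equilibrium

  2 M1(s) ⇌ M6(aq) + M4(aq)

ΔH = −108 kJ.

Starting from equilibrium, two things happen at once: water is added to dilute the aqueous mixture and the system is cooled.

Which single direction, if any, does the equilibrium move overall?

Dilution lowers every aqueous concentration by the same factor. Δn_aq = 2 − 0 = +2, so the system shifts toward the side with more dissolved moles — to the right.
The forward reaction is exothermic. Lowering T favours the exothermic direction — shift to the right.
All effects act in the same direction — net shift to the right.

right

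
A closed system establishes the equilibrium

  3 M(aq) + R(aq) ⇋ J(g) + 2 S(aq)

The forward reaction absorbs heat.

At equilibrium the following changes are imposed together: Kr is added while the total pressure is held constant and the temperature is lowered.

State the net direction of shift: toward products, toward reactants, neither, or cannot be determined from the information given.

Adding inert gas at constant total pressure expands the volume and lowers every reacting partial pressure. With Δn_gas = 1 − 0 = +1, Q moves away from K toward the side with fewer gas moles, so the system shifts toward the side with more gas moles — to the right.
The forward reaction is endothermic. Lowering T favours the exothermic direction — shift to the left.
The individual effects push in opposite directions; without quantitative information the net direction cannot be determined.

cannot be determined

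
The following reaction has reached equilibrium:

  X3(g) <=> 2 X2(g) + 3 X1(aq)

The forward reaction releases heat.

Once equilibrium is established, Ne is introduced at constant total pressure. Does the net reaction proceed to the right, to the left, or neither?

right

Adding inert gas at constant total pressure expands the volume and lowers every reacting partial pressure. With Δn_gas = 2 − 1 = +1, Q moves away from K toward the side with fewer gas moles, so the system shifts toward the side with more gas moles — to the right.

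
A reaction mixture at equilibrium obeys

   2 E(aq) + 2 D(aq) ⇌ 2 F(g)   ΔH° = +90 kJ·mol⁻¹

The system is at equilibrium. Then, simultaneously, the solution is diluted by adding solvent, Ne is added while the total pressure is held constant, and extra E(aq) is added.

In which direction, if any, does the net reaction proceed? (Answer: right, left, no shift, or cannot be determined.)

Dilution lowers every aqueous concentration by the same factor. Δn_aq = 0 − 4 = -4, so the system shifts toward the side with more dissolved moles — to the left.
Adding inert gas at constant total pressure expands the volume and lowers every reacting partial pressure. With Δn_gas = 2 − 0 = +2, Q moves away from K toward the side with fewer gas moles, so the system shifts toward the side with more gas moles — to the right.
Adding E (aq), a reactant, drives the reaction to the right.
The individual effects push in opposite directions; without quantitative information the net direction cannot be determined.

cannot be determined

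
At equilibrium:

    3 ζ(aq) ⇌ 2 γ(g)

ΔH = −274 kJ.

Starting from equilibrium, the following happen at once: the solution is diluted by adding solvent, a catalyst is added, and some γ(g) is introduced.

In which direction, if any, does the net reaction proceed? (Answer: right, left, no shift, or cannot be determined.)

Dilution lowers every aqueous concentration by the same factor. Δn_aq = 0 − 3 = -3, so the system shifts toward the side with more dissolved moles — to the left.
A catalyst speeds both forward and reverse rates equally; it changes neither Q nor K — no shift from this change.
Adding γ (g), a product, drives the reaction to the left.
Only the nonzero effect(s) matter; the net shift is to the left.

left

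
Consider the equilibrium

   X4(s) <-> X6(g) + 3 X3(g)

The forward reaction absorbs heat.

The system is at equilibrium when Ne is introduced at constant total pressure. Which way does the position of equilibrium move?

Adding inert gas at constant total pressure expands the volume and lowers every reacting partial pressure. With Δn_gas = 4 − 0 = +4, Q moves away from K toward the side with fewer gas moles, so the system shifts toward the side with more gas moles — to the right.

right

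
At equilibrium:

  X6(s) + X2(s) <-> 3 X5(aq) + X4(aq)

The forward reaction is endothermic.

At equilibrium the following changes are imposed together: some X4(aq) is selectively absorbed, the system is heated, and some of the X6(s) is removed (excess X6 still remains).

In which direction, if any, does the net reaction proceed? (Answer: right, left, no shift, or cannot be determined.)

right

Removing X4 (aq), a product, drives the reaction to the right.
The forward reaction is endothermic. Raising T favours the endothermic direction — shift to the right.
X6 is a pure solid; its activity is 1 regardless of amount, so Q is unaffected — no shift from this change.
Only the nonzero effect(s) matter; the net shift is to the right.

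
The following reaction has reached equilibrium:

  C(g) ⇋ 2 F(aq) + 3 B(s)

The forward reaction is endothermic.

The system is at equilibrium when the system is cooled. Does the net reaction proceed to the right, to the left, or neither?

The forward reaction is endothermic. Lowering T favours the exothermic direction — shift to the left.

left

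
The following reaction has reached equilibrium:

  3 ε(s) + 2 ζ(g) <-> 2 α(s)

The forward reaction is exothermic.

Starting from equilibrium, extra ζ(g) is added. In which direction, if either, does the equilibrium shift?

right

Adding ζ (g), a reactant, drives the reaction to the right.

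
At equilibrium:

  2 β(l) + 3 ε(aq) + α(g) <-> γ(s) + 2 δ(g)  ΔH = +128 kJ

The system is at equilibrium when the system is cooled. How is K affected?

decreases

K depends on temperature via the van 't Hoff relation. The forward reaction is endothermic, so lowering T decreases K.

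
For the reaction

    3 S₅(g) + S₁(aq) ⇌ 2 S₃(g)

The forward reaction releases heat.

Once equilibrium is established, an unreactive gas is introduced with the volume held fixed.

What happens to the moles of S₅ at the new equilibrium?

unchanged

At constant volume, adding an inert gas leaves every reacting species' partial pressure unchanged, so Q is unchanged — no shift from this change.
No net shift occurs, so the amount of S₅ is unchanged.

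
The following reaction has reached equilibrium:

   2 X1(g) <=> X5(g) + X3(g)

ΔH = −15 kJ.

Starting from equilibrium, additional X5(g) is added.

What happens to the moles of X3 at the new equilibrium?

decreases

Adding X5 (g), a product, drives the reaction to the left.
The net shift is to the left. X3 is a product, so its amount decreases.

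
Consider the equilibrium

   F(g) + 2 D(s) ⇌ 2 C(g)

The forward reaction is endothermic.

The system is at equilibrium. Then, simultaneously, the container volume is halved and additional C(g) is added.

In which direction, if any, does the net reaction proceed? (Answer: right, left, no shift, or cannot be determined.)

Gas moles: reactants 1, products 2 (Δn_gas = +1). Compression shifts the system toward the side with fewer moles of gas — to the left.
Adding C (g), a product, drives the reaction to the left.
All effects act in the same direction — net shift to the left.

left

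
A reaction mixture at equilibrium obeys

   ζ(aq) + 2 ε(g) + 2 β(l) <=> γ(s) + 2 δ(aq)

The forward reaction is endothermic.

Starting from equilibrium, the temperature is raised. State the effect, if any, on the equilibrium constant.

K depends on temperature via the van 't Hoff relation. The forward reaction is endothermic, so raising T increases K.

increases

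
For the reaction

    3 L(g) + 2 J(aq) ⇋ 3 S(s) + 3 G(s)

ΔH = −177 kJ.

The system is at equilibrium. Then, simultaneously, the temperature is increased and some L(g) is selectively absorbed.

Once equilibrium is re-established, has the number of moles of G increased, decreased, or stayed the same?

decreases

The forward reaction is exothermic. Raising T favours the endothermic direction — shift to the left.
Removing L (g), a reactant, drives the reaction to the left.
The net shift is to the left. G is a product, so its amount decreases.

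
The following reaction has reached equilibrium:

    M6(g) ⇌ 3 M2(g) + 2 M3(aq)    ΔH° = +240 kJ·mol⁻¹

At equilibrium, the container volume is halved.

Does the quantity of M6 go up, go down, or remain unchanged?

increases

Gas moles: reactants 1, products 3 (Δn_gas = +2). Compression shifts the system toward the side with fewer moles of gas — to the left.
The net shift is to the left. M6 is a reactant, so its amount increases.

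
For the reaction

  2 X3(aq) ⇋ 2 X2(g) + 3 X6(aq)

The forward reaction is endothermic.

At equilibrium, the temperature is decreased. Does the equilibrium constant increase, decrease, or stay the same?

K depends on temperature via the van 't Hoff relation. The forward reaction is endothermic, so lowering T decreases K.

decreases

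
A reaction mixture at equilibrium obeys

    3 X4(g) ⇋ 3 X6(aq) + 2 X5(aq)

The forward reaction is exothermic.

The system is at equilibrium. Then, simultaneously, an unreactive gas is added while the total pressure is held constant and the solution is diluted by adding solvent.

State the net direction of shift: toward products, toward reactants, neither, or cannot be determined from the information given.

cannot be determined

Adding inert gas at constant total pressure expands the volume and lowers every reacting partial pressure. With Δn_gas = 0 − 3 = -3, Q moves away from K toward the side with fewer gas moles, so the system shifts toward the side with more gas moles — to the left.
Dilution lowers every aqueous concentration by the same factor. Δn_aq = 5 − 0 = +5, so the system shifts toward the side with more dissolved moles — to the right.
The individual effects push in opposite directions; without quantitative information the net direction cannot be determined.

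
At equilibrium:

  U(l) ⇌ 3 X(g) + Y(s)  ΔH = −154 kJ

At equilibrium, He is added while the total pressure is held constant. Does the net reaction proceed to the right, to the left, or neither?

Adding inert gas at constant total pressure expands the volume and lowers every reacting partial pressure. With Δn_gas = 3 − 0 = +3, Q moves away from K toward the side with fewer gas moles, so the system shifts toward the side with more gas moles — to the right.

right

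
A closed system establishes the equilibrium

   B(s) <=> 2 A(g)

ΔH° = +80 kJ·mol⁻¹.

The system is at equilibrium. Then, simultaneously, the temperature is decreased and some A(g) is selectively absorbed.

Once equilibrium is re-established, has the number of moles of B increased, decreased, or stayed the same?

cannot be determined

The forward reaction is endothermic. Lowering T favours the exothermic direction — shift to the left.
Removing A (g), a product, drives the reaction to the right.
The two effects oppose each other, so the net shift — and hence the change in B — cannot be determined from the given information.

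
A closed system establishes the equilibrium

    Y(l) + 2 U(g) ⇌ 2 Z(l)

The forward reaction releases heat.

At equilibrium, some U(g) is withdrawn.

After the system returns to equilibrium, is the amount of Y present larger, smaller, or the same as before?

increases

Removing U (g), a reactant, drives the reaction to the left.
The net shift is to the left. Y is a reactant, so its amount increases.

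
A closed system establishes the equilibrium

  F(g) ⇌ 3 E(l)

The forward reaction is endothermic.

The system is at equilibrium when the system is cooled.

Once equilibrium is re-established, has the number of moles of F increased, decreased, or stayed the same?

increases

The forward reaction is endothermic. Lowering T favours the exothermic direction — shift to the left.
The net shift is to the left. F is a reactant, so its amount increases.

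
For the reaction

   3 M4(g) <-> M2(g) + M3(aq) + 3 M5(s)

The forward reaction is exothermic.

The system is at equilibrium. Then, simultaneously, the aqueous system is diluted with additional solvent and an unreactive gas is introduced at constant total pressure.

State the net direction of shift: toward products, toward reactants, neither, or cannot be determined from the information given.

Dilution lowers every aqueous concentration by the same factor. Δn_aq = 1 − 0 = +1, so the system shifts toward the side with more dissolved moles — to the right.
Adding inert gas at constant total pressure expands the volume and lowers every reacting partial pressure. With Δn_gas = 1 − 3 = -2, Q moves away from K toward the side with fewer gas moles, so the system shifts toward the side with more gas moles — to the left.
The individual effects push in opposite directions; without quantitative information the net direction cannot be determined.

cannot be determined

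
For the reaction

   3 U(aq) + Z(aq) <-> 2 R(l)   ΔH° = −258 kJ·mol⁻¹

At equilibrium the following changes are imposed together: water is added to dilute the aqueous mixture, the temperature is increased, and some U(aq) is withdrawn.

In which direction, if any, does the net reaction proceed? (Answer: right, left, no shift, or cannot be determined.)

Dilution lowers every aqueous concentration by the same factor. Δn_aq = 0 − 4 = -4, so the system shifts toward the side with more dissolved moles — to the left.
The forward reaction is exothermic. Raising T favours the endothermic direction — shift to the left.
Removing U (aq), a reactant, drives the reaction to the left.
All effects act in the same direction — net shift to the left.

left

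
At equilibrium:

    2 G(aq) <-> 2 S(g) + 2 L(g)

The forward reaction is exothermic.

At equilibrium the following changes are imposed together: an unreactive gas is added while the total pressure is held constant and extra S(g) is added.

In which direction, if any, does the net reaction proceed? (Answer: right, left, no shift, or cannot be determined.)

Adding inert gas at constant total pressure expands the volume and lowers every reacting partial pressure. With Δn_gas = 4 − 0 = +4, Q moves away from K toward the side with fewer gas moles, so the system shifts toward the side with more gas moles — to the right.
Adding S (g), a product, drives the reaction to the left.
The individual effects push in opposite directions; without quantitative information the net direction cannot be determined.

cannot be determined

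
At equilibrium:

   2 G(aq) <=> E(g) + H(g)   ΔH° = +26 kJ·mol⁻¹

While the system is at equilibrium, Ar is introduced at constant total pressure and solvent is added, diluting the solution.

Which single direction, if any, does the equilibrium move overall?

cannot be determined

Adding inert gas at constant total pressure expands the volume and lowers every reacting partial pressure. With Δn_gas = 2 − 0 = +2, Q moves away from K toward the side with fewer gas moles, so the system shifts toward the side with more gas moles — to the right.
Dilution lowers every aqueous concentration by the same factor. Δn_aq = 0 − 2 = -2, so the system shifts toward the side with more dissolved moles — to the left.
The individual effects push in opposite directions; without quantitative information the net direction cannot be determined.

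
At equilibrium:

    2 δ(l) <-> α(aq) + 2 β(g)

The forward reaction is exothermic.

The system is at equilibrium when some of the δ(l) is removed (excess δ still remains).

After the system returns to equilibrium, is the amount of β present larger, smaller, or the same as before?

unchanged

δ is a pure liquid; its activity is 1 regardless of amount, so Q is unaffected — no shift from this change.
No net shift occurs, so the amount of β is unchanged.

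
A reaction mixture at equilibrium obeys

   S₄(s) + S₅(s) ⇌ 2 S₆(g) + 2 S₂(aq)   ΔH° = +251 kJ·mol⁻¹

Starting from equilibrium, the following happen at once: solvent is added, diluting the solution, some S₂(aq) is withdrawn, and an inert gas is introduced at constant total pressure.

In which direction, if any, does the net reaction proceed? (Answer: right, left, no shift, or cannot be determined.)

Dilution lowers every aqueous concentration by the same factor. Δn_aq = 2 − 0 = +2, so the system shifts toward the side with more dissolved moles — to the right.
Removing S₂ (aq), a product, drives the reaction to the right.
Adding inert gas at constant total pressure expands the volume and lowers every reacting partial pressure. With Δn_gas = 2 − 0 = +2, Q moves away from K toward the side with fewer gas moles, so the system shifts toward the side with more gas moles — to the right.
All effects act in the same direction — net shift to the right.

right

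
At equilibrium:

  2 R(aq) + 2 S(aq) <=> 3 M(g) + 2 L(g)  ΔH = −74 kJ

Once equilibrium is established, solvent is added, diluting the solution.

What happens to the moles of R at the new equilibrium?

increases

Dilution lowers every aqueous concentration by the same factor. Δn_aq = 0 − 4 = -4, so the system shifts toward the side with more dissolved moles — to the left.
The net shift is to the left. R is a reactant, so its amount increases.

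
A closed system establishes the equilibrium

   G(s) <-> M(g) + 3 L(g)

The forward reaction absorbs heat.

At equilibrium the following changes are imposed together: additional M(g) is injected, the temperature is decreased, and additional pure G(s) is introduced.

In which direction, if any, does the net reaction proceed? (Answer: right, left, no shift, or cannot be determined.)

left

Adding M (g), a product, drives the reaction to the left.
The forward reaction is endothermic. Lowering T favours the exothermic direction — shift to the left.
G is a pure solid; its activity is 1 regardless of amount, so Q is unaffected — no shift from this change.
Only the nonzero effect(s) matter; the net shift is to the left.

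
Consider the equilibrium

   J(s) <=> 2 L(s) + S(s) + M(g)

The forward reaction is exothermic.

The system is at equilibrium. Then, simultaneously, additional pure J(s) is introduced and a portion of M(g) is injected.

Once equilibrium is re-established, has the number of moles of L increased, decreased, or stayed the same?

decreases

J is a pure solid; its activity is 1 regardless of amount, so Q is unaffected — no shift from this change.
Adding M (g), a product, drives the reaction to the left.
The net shift is to the left. L is a product, so its amount decreases.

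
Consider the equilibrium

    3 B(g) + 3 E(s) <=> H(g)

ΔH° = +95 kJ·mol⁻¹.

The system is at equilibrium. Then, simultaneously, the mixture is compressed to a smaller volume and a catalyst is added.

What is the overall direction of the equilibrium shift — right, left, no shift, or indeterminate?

right

Gas moles: reactants 3, products 1 (Δn_gas = -2). Compression shifts the system toward the side with fewer moles of gas — to the right.
A catalyst speeds both forward and reverse rates equally; it changes neither Q nor K — no shift from this change.
Only the nonzero effect(s) matter; the net shift is to the right.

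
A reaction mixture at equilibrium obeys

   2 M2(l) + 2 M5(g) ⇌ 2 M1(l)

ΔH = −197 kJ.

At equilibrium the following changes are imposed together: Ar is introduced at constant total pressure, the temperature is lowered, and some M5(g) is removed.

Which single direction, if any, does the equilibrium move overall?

cannot be determined

Adding inert gas at constant total pressure expands the volume and lowers every reacting partial pressure. With Δn_gas = 0 − 2 = -2, Q moves away from K toward the side with fewer gas moles, so the system shifts toward the side with more gas moles — to the left.
The forward reaction is exothermic. Lowering T favours the exothermic direction — shift to the right.
Removing M5 (g), a reactant, drives the reaction to the left.
The individual effects push in opposite directions; without quantitative information the net direction cannot be determined.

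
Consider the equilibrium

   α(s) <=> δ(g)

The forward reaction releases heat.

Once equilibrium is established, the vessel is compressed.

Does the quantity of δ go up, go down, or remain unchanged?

Gas moles: reactants 0, products 1 (Δn_gas = +1). Compression shifts the system toward the side with fewer moles of gas — to the left.
The net shift is to the left. δ is a product, so its amount decreases.

decreases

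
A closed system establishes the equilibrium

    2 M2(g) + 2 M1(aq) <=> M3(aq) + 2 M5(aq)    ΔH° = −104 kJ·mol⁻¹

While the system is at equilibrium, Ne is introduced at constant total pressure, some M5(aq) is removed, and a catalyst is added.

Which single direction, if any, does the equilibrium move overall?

Adding inert gas at constant total pressure expands the volume and lowers every reacting partial pressure. With Δn_gas = 0 − 2 = -2, Q moves away from K toward the side with fewer gas moles, so the system shifts toward the side with more gas moles — to the left.
Removing M5 (aq), a product, drives the reaction to the right.
A catalyst speeds both forward and reverse rates equally; it changes neither Q nor K — no shift from this change.
The individual effects push in opposite directions; without quantitative information the net direction cannot be determined.

cannot be determined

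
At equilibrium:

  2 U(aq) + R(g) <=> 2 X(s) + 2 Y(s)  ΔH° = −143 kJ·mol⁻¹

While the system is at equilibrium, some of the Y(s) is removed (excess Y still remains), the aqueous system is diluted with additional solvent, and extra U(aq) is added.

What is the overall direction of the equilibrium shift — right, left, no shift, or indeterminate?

cannot be determined

Y is a pure solid; its activity is 1 regardless of amount, so Q is unaffected — no shift from this change.
Dilution lowers every aqueous concentration by the same factor. Δn_aq = 0 − 2 = -2, so the system shifts toward the side with more dissolved moles — to the left.
Adding U (aq), a reactant, drives the reaction to the right.
The individual effects push in opposite directions; without quantitative information the net direction cannot be determined.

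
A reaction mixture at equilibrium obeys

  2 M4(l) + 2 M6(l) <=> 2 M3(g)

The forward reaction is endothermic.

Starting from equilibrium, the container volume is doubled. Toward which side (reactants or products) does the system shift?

right

Gas moles: reactants 0, products 2 (Δn_gas = +2). Expansion shifts the system toward the side with more moles of gas — to the right.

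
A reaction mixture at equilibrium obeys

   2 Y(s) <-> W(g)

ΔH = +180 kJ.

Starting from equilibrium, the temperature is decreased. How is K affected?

K depends on temperature via the van 't Hoff relation. The forward reaction is endothermic, so lowering T decreases K.

decreases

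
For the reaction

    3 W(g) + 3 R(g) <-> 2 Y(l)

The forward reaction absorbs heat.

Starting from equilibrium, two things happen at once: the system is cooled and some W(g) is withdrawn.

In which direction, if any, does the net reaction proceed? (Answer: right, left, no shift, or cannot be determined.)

The forward reaction is endothermic. Lowering T favours the exothermic direction — shift to the left.
Removing W (g), a reactant, drives the reaction to the left.
All effects act in the same direction — net shift to the left.

left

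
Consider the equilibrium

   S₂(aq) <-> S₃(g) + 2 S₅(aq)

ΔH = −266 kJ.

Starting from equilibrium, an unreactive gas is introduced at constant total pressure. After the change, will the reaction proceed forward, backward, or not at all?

Adding inert gas at constant total pressure expands the volume and lowers every reacting partial pressure. With Δn_gas = 1 − 0 = +1, Q moves away from K toward the side with fewer gas moles, so the system shifts toward the side with more gas moles — to the right.

right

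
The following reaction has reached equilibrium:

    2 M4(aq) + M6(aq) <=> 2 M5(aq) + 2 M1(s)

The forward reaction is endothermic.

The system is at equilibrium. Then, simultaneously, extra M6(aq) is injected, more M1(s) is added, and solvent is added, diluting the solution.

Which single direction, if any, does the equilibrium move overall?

Adding M6 (aq), a reactant, drives the reaction to the right.
M1 is a pure solid; its activity is 1 regardless of amount, so Q is unaffected — no shift from this change.
Dilution lowers every aqueous concentration by the same factor. Δn_aq = 2 − 3 = -1, so the system shifts toward the side with more dissolved moles — to the left.
The individual effects push in opposite directions; without quantitative information the net direction cannot be determined.

cannot be determined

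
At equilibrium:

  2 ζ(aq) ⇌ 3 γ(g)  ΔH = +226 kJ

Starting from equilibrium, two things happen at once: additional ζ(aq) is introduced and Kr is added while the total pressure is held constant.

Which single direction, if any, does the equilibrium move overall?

Adding ζ (aq), a reactant, drives the reaction to the right.
Adding inert gas at constant total pressure expands the volume and lowers every reacting partial pressure. With Δn_gas = 3 − 0 = +3, Q moves away from K toward the side with fewer gas moles, so the system shifts toward the side with more gas moles — to the right.
All effects act in the same direction — net shift to the right.

right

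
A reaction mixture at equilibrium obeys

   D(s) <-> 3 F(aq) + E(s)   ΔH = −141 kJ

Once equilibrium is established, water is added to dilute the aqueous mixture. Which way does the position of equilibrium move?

right

Dilution lowers every aqueous concentration by the same factor. Δn_aq = 3 − 0 = +3, so the system shifts toward the side with more dissolved moles — to the right.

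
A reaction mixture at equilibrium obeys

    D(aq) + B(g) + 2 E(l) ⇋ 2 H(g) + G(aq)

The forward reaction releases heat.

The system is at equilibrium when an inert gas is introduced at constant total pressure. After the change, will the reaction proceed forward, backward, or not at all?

right

Adding inert gas at constant total pressure expands the volume and lowers every reacting partial pressure. With Δn_gas = 2 − 1 = +1, Q moves away from K toward the side with fewer gas moles, so the system shifts toward the side with more gas moles — to the right.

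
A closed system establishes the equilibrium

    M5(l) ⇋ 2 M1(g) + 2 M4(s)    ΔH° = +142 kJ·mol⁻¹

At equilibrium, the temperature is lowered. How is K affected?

decreases

K depends on temperature via the van 't Hoff relation. The forward reaction is endothermic, so lowering T decreases K.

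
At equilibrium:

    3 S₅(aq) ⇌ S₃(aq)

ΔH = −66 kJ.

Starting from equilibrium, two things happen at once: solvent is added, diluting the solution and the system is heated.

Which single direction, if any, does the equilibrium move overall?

left

Dilution lowers every aqueous concentration by the same factor. Δn_aq = 1 − 3 = -2, so the system shifts toward the side with more dissolved moles — to the left.
The forward reaction is exothermic. Raising T favours the endothermic direction — shift to the left.
All effects act in the same direction — net shift to the left.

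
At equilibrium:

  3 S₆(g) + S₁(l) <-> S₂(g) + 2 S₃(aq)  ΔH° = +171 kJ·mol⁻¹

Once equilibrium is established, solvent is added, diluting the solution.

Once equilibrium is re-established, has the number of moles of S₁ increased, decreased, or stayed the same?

decreases

Dilution lowers every aqueous concentration by the same factor. Δn_aq = 2 − 0 = +2, so the system shifts toward the side with more dissolved moles — to the right.
The net shift is to the right. S₁ is a reactant, so its amount decreases.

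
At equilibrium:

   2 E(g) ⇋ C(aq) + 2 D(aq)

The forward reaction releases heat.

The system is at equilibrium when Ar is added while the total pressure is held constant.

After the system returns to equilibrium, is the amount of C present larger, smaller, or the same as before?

Adding inert gas at constant total pressure expands the volume and lowers every reacting partial pressure. With Δn_gas = 0 − 2 = -2, Q moves away from K toward the side with fewer gas moles, so the system shifts toward the side with more gas moles — to the left.
The net shift is to the left. C is a product, so its amount decreases.

decreases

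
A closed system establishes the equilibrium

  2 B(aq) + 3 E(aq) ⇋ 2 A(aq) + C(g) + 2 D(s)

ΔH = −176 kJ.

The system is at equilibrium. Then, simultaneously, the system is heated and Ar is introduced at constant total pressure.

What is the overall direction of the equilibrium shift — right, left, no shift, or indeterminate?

cannot be determined

The forward reaction is exothermic. Raising T favours the endothermic direction — shift to the left.
Adding inert gas at constant total pressure expands the volume and lowers every reacting partial pressure. With Δn_gas = 1 − 0 = +1, Q moves away from K toward the side with fewer gas moles, so the system shifts toward the side with more gas moles — to the right.
The individual effects push in opposite directions; without quantitative information the net direction cannot be determined.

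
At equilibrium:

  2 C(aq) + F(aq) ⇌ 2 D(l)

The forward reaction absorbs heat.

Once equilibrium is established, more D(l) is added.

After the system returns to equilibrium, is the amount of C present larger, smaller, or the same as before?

unchanged

D is a pure liquid; its activity is 1 regardless of amount, so Q is unaffected — no shift from this change.
No net shift occurs, so the amount of C is unchanged.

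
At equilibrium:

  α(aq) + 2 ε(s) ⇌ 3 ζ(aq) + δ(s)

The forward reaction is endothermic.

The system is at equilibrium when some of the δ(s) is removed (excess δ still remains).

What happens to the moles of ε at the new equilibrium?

δ is a pure solid; its activity is 1 regardless of amount, so Q is unaffected — no shift from this change.
No net shift occurs, so the amount of ε is unchanged.

unchanged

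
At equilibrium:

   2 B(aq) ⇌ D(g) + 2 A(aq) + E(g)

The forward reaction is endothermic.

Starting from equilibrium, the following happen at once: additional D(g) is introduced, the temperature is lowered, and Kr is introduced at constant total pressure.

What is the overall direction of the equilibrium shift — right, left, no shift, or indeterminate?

cannot be determined

Adding D (g), a product, drives the reaction to the left.
The forward reaction is endothermic. Lowering T favours the exothermic direction — shift to the left.
Adding inert gas at constant total pressure expands the volume and lowers every reacting partial pressure. With Δn_gas = 2 − 0 = +2, Q moves away from K toward the side with fewer gas moles, so the system shifts toward the side with more gas moles — to the right.
The individual effects push in opposite directions; without quantitative information the net direction cannot be determined.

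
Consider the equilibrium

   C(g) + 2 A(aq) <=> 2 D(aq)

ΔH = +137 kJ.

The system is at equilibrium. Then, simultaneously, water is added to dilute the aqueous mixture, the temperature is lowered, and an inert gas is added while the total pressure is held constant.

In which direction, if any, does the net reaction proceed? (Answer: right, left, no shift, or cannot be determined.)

Dilution scales every aqueous concentration by the same factor. Δn_aq = 2 − 2 = 0, so Q is unchanged — no shift.
The forward reaction is endothermic. Lowering T favours the exothermic direction — shift to the left.
Adding inert gas at constant total pressure expands the volume and lowers every reacting partial pressure. With Δn_gas = 0 − 1 = -1, Q moves away from K toward the side with fewer gas moles, so the system shifts toward the side with more gas moles — to the left.
Only the nonzero effect(s) matter; the net shift is to the left.

left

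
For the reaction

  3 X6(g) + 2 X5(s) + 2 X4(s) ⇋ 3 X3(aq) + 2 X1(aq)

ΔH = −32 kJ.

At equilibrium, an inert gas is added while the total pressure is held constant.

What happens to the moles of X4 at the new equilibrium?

Adding inert gas at constant total pressure expands the volume and lowers every reacting partial pressure. With Δn_gas = 0 − 3 = -3, Q moves away from K toward the side with fewer gas moles, so the system shifts toward the side with more gas moles — to the left.
The net shift is to the left. X4 is a reactant, so its amount increases.

increases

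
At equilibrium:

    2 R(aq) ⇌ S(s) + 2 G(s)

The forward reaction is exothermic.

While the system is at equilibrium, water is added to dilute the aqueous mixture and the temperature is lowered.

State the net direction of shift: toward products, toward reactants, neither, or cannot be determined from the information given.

cannot be determined

Dilution lowers every aqueous concentration by the same factor. Δn_aq = 0 − 2 = -2, so the system shifts toward the side with more dissolved moles — to the left.
The forward reaction is exothermic. Lowering T favours the exothermic direction — shift to the right.
The individual effects push in opposite directions; without quantitative information the net direction cannot be determined.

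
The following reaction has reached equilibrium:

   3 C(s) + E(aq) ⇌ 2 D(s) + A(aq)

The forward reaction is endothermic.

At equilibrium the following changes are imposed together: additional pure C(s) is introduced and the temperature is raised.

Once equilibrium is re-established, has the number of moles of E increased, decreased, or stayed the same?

decreases

C is a pure solid; its activity is 1 regardless of amount, so Q is unaffected — no shift from this change.
The forward reaction is endothermic. Raising T favours the endothermic direction — shift to the right.
The net shift is to the right. E is a reactant, so its amount decreases.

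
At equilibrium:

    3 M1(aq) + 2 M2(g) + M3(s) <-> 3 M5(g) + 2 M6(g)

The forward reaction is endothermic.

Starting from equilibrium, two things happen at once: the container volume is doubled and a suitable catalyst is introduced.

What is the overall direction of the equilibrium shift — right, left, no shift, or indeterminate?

Gas moles: reactants 2, products 5 (Δn_gas = +3). Expansion shifts the system toward the side with more moles of gas — to the right.
A catalyst speeds both forward and reverse rates equally; it changes neither Q nor K — no shift from this change.
Only the nonzero effect(s) matter; the net shift is to the right.

right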